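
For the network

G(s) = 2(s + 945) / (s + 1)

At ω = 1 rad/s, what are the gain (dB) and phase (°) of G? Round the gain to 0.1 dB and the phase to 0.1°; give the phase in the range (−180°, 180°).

62.5 dB, -44.9°

At s = jω = j1:
zero (s+945): 945 + j1 → |·| = √(945²+1²) = √893026 ≈ 945, ∠ = arctan(1/945) ≈ 0.06°
pole (s+1): 1 + j1 → |·| = √(1²+1²) = √2 ≈ 1.4142, ∠ = arctan(1/1) ≈ 45.00°
|G| = 2 · 945 / 1.4142 ≈ 1336.4
Gain = 20 log₁₀(1336.4) ≈ 62.52 dB
∠G = 0.06° − 45.00° = -44.94°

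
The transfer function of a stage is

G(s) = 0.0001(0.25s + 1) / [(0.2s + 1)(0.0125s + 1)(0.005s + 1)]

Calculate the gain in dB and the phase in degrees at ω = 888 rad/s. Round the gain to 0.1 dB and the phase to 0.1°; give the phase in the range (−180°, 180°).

-112.2 dB, -162.1°

At ω = 888 rad/s:
zero (1 + j888·0.25) = 1 + j222 → |·| ≈ 222, ∠ ≈ 89.74°
pole (1 + j888·0.2) = 1 + j177.6 → |·| ≈ 177.6, ∠ ≈ 89.68°
pole (1 + j888·0.0125) = 1 + j11.1 → |·| ≈ 11.145, ∠ ≈ 84.85°
pole (1 + j888·0.005) = 1 + j4.44 → |·| ≈ 4.5512, ∠ ≈ 77.31°
|G| = 0.0001 · 222 / (177.6 · 11.145 · 4.5512) ≈ 2.4644e-06
Gain = 20 log₁₀(2.4644e-06) ≈ -112.17 dB
∠G = (89.74°) − (89.68° + 84.85° + 77.31°) = -162.10°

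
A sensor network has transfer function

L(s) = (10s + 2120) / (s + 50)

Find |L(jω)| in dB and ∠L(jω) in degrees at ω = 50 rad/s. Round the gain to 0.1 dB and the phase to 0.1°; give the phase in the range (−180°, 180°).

Substitute s = j50:
Numerator: 10(j50) + 2120 = 2120 + j500
Denominator: (j50) + 50 = 50 + j50
|N| = √(2120² + 500²) ≈ 2178.2, ∠N ≈ 13.27°
|D| = √(50² + 50²) ≈ 70.711, ∠D ≈ 45.00°
|L| = 2178.2 / 70.711 ≈ 30.804
Gain = 20 log₁₀(30.804) ≈ 29.77 dB
∠L = 13.27° − 45.00° = -31.73°

29.8 dB, -31.7°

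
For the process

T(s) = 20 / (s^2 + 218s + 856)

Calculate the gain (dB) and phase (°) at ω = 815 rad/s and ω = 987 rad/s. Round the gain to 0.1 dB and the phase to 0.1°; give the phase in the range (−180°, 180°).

ω = 815: -90.7 dB, -165.0°; ω = 987: -94.0 dB, -167.5°

Substitute s = j815:
Numerator: 20 = 20 + j0
Denominator: (j815)^2 + 218(j815) + 856 = -663369 + j177670
|N| = √(20² + 0²) ≈ 20, ∠N ≈ 0.00°
|D| = √(663369² + 177670²) ≈ 6.8675e+05, ∠D ≈ 165.01°
|T| = 20 / 6.8675e+05 ≈ 2.9123e-05
Gain = 20 log₁₀(2.9123e-05) ≈ -90.72 dB
∠T = 0.00° − 165.01° = -165.01°

Substitute s = j987:
Numerator: 20 = 20 + j0
Denominator: (j987)^2 + 218(j987) + 856 = -973313 + j215166
|N| = √(20² + 0²) ≈ 20, ∠N ≈ 0.00°
|D| = √(973313² + 215166²) ≈ 9.9681e+05, ∠D ≈ 167.53°
|T| = 20 / 9.9681e+05 ≈ 2.0064e-05
Gain = 20 log₁₀(2.0064e-05) ≈ -93.95 dB
∠T = 0.00° − 167.53° = -167.53°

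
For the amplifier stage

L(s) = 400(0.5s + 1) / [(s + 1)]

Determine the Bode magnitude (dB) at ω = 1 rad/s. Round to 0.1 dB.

At ω = 1 rad/s:
zero (1 + j1·0.5) = 1 + j0.5 → |·| ≈ 1.118, ∠ ≈ 26.57°
pole (1 + j1·1) = 1 + j1 → |·| ≈ 1.4142, ∠ ≈ 45.00°
|L| = 400 · 1.118 / (1.4142) ≈ 316.22
Gain = 20 log₁₀(316.22) ≈ 50.00 dB

50.0 dB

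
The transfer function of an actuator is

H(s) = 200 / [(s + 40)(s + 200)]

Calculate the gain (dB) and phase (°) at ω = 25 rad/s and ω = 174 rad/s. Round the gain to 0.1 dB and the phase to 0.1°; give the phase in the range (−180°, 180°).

ω = 25: -33.5 dB, -39.1°; ω = 174: -47.5 dB, -118.1°

At s = jω = j25:
pole (s+40): 40 + j25 → |·| = √(40²+25²) = √2225 ≈ 47.17, ∠ = arctan(25/40) ≈ 32.01°
pole (s+200): 200 + j25 → |·| = √(200²+25²) = √40625 ≈ 201.56, ∠ = arctan(25/200) ≈ 7.13°
|H| = 200 / 9507.6 ≈ 0.021036
Gain = 20 log₁₀(0.021036) ≈ -33.54 dB
∠H = 0.00° − 39.14° = -39.14°

At s = jω = j174:
pole (s+40): 40 + j174 → |·| = √(40²+174²) = √31876 ≈ 178.54, ∠ = arctan(174/40) ≈ 77.05°
pole (s+200): 200 + j174 → |·| = √(200²+174²) = √70276 ≈ 265.1, ∠ = arctan(174/200) ≈ 41.02°
|H| = 200 / 47331 ≈ 0.0042256
Gain = 20 log₁₀(0.0042256) ≈ -47.48 dB
∠H = 0.00° − 118.07° = -118.07°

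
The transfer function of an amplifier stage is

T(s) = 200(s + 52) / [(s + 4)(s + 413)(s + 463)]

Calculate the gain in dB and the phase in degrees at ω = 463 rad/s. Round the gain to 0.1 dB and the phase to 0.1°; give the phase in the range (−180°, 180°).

At s = jω = j463:
zero (s+52): 52 + j463 → |·| = √(52²+463²) = √217073 ≈ 465.91, ∠ = arctan(463/52) ≈ 83.59°
pole (s+4): 4 + j463 → |·| = √(4²+463²) = √214385 ≈ 463.02, ∠ = arctan(463/4) ≈ 89.51°
pole (s+413): 413 + j463 → |·| = √(413²+463²) = √384938 ≈ 620.43, ∠ = arctan(463/413) ≈ 48.27°
pole (s+463): 463 + j463 → |·| = √(463²+463²) = √428738 ≈ 654.78, ∠ = arctan(463/463) ≈ 45.00°
|T| = 200 · 465.91 / 1.881e+08 ≈ 0.00049539
Gain = 20 log₁₀(0.00049539) ≈ -66.10 dB
∠T = 83.59° − 182.78° = -99.19°

-66.1 dB, -99.2°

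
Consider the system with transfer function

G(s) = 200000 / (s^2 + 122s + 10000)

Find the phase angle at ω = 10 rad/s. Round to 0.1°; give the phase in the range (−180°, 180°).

-7.0°

At s = jω = j10:
quadratic: (j10)² + 122·j10 + 10000 = 9900 + j1220 → |·| ≈ 9974.9, ∠ ≈ 7.03°
∠G = 0.00° − 7.03° = -7.03°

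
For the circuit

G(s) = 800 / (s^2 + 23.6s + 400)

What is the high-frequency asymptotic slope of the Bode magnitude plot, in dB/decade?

Each pole contributes −20 dB/decade at high frequency; each zero contributes +20 dB/decade.
Net: 0 zero(s) − 2 pole(s) → -40 dB/decade.

-40 dB/decade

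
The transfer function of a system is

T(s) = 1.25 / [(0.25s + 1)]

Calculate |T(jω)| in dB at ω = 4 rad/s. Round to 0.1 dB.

-1.1 dB

At ω = 4 rad/s:
pole (1 + j4·0.25) = 1 + j1 → |·| ≈ 1.4142, ∠ ≈ 45.00°
|T| = 1.25 · 1 / (1.4142) ≈ 0.88389
Gain = 20 log₁₀(0.88389) ≈ -1.07 dB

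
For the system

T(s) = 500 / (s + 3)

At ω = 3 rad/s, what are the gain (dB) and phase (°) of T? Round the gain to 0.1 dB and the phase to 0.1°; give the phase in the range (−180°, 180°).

41.4 dB, -45.0°

Substitute s = j3:
Numerator: 500 = 500 + j0
Denominator: (j3) + 3 = 3 + j3
|N| = √(500² + 0²) ≈ 500, ∠N ≈ 0.00°
|D| = √(3² + 3²) ≈ 4.2426, ∠D ≈ 45.00°
|T| = 500 / 4.2426 ≈ 117.85
Gain = 20 log₁₀(117.85) ≈ 41.43 dB
∠T = 0.00° − 45.00° = -45.00°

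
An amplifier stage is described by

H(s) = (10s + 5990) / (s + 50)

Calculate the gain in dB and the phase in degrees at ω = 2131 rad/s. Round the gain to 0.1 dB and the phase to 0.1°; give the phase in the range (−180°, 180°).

20.3 dB, -14.4°

Substitute s = j2131:
Numerator: 10(j2131) + 5990 = 5990 + j21310
Denominator: (j2131) + 50 = 50 + j2131
|N| = √(5990² + 21310²) ≈ 22136, ∠N ≈ 74.30°
|D| = √(50² + 2131²) ≈ 2131.6, ∠D ≈ 88.66°
|H| = 22136 / 2131.6 ≈ 10.385
Gain = 20 log₁₀(10.385) ≈ 20.33 dB
∠H = 74.30° − 88.66° = -14.36°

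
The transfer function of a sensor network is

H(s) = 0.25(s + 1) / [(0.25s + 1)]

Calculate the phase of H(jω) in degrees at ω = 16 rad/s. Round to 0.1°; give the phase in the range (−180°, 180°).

10.5°

At ω = 16 rad/s:
zero (1 + j16·1) = 1 + j16 → |·| ≈ 16.031, ∠ ≈ 86.42°
pole (1 + j16·0.25) = 1 + j4 → |·| ≈ 4.1231, ∠ ≈ 75.96°
∠H = (86.42°) − (75.96°) = 10.46°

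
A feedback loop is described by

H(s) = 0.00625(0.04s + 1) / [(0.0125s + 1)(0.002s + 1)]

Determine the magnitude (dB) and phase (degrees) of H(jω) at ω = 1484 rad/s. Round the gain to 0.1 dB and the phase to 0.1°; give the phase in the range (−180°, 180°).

At ω = 1484 rad/s:
zero (1 + j1484·0.04) = 1 + j59.36 → |·| ≈ 59.368, ∠ ≈ 89.03°
pole (1 + j1484·0.0125) = 1 + j18.55 → |·| ≈ 18.577, ∠ ≈ 86.91°
pole (1 + j1484·0.002) = 1 + j2.968 → |·| ≈ 3.1319, ∠ ≈ 71.38°
|H| = 0.00625 · 59.368 / (18.577 · 3.1319) ≈ 0.0063775
Gain = 20 log₁₀(0.0063775) ≈ -43.91 dB
∠H = (89.03°) − (86.91° + 71.38°) = -69.26°

-43.9 dB, -69.3°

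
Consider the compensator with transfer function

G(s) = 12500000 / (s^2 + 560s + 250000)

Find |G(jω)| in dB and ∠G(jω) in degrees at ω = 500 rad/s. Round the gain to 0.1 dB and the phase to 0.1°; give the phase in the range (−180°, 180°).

At s = jω = j500:
quadratic: (j500)² + 560·j500 + 250000 = 0 + j280000 → |·| ≈ 2.8e+05, ∠ ≈ 90.00°
|G| = 12500000 / 2.8e+05 ≈ 44.643
Gain = 20 log₁₀(44.643) ≈ 33.00 dB
∠G = 0.00° − 90.00° = -90.00°

33.0 dB, -90.0°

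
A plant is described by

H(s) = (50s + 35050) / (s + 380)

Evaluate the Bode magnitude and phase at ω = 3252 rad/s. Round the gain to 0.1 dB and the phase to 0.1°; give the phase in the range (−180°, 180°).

Substitute s = j3252:
Numerator: 50(j3252) + 35050 = 35050 + j162600
Denominator: (j3252) + 380 = 380 + j3252
|N| = √(35050² + 162600²) ≈ 1.6633e+05, ∠N ≈ 77.84°
|D| = √(380² + 3252²) ≈ 3274.1, ∠D ≈ 83.34°
|H| = 1.6633e+05 / 3274.1 ≈ 50.802
Gain = 20 log₁₀(50.802) ≈ 34.12 dB
∠H = 77.84° − 83.34° = -5.50°

34.1 dB, -5.5°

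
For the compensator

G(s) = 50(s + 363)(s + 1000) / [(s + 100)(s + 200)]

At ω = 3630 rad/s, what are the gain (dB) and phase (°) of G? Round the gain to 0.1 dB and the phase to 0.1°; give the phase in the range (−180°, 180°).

34.3 dB, -16.4°

At s = jω = j3630:
zero (s+363): 363 + j3630 → |·| = √(363²+3630²) = √13308669 ≈ 3648.1, ∠ = arctan(3630/363) ≈ 84.29°
zero (s+1000): 1000 + j3630 → |·| = √(1000²+3630²) = √14176900 ≈ 3765.2, ∠ = arctan(3630/1000) ≈ 74.60°
pole (s+100): 100 + j3630 → |·| = √(100²+3630²) = √13186900 ≈ 3631.4, ∠ = arctan(3630/100) ≈ 88.42°
pole (s+200): 200 + j3630 → |·| = √(200²+3630²) = √13216900 ≈ 3635.5, ∠ = arctan(3630/200) ≈ 86.85°
|G| = 50 · 1.3736e+07 / 1.3202e+07 ≈ 52.022
Gain = 20 log₁₀(52.022) ≈ 34.32 dB
∠G = 158.89° − 175.27° = -16.38°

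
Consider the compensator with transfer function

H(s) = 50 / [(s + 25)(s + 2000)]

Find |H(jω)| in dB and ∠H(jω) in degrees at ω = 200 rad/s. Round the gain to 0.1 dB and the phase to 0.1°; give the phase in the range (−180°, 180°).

At s = jω = j200:
pole (s+25): 25 + j200 → |·| = √(25²+200²) = √40625 ≈ 201.56, ∠ = arctan(200/25) ≈ 82.87°
pole (s+2000): 2000 + j200 → |·| = √(2000²+200²) = √4040000 ≈ 2010, ∠ = arctan(200/2000) ≈ 5.71°
|H| = 50 / 4.0514e+05 ≈ 0.00012341
Gain = 20 log₁₀(0.00012341) ≈ -78.17 dB
∠H = 0.00° − 88.58° = -88.58°

-78.2 dB, -88.6°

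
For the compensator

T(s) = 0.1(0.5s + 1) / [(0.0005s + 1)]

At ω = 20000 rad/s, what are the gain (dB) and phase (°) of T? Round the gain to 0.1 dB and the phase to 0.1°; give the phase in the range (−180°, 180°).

40.0 dB, 5.7°

At ω = 20000 rad/s:
zero (1 + j20000·0.5) = 1 + j10000 → |·| ≈ 10000, ∠ ≈ 89.99°
pole (1 + j20000·0.0005) = 1 + j10 → |·| ≈ 10.05, ∠ ≈ 84.29°
|T| = 0.1 · 10000 / (10.05) ≈ 99.502
Gain = 20 log₁₀(99.502) ≈ 39.96 dB
∠T = (89.99°) − (84.29°) = 5.70°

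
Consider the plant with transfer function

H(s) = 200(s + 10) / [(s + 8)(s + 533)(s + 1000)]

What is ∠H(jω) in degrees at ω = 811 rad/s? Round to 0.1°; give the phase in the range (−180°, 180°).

-95.9°

At s = jω = j811:
zero (s+10): 10 + j811 → |·| = √(10²+811²) = √657821 ≈ 811.06, ∠ = arctan(811/10) ≈ 89.29°
pole (s+8): 8 + j811 → |·| = √(8²+811²) = √657785 ≈ 811.04, ∠ = arctan(811/8) ≈ 89.43°
pole (s+533): 533 + j811 → |·| = √(533²+811²) = √941810 ≈ 970.47, ∠ = arctan(811/533) ≈ 56.69°
pole (s+1000): 1000 + j811 → |·| = √(1000²+811²) = √1657721 ≈ 1287.5, ∠ = arctan(811/1000) ≈ 39.04°
∠H = 89.29° − 185.16° = -95.87°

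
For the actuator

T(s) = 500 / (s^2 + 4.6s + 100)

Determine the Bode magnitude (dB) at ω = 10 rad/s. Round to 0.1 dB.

At s = jω = j10:
quadratic: (j10)² + 4.6·j10 + 100 = 0 + j46 → |·| ≈ 46, ∠ ≈ 90.00°
|T| = 500 / 46 ≈ 10.87
Gain = 20 log₁₀(10.87) ≈ 20.72 dB

20.7 dB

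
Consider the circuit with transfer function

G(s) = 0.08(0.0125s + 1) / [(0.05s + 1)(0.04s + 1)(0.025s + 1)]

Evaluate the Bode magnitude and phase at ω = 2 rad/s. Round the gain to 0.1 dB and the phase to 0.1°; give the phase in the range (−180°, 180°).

-22.0 dB, -11.7°

At ω = 2 rad/s:
zero (1 + j2·0.0125) = 1 + j0.025 → |·| ≈ 1.0003, ∠ ≈ 1.43°
pole (1 + j2·0.05) = 1 + j0.1 → |·| ≈ 1.005, ∠ ≈ 5.71°
pole (1 + j2·0.04) = 1 + j0.08 → |·| ≈ 1.0032, ∠ ≈ 4.57°
pole (1 + j2·0.025) = 1 + j0.05 → |·| ≈ 1.0012, ∠ ≈ 2.86°
|G| = 0.08 · 1.0003 / (1.005 · 1.0032 · 1.0012) ≈ 0.079277
Gain = 20 log₁₀(0.079277) ≈ -22.02 dB
∠G = (1.43°) − (5.71° + 4.57° + 2.86°) = -11.71°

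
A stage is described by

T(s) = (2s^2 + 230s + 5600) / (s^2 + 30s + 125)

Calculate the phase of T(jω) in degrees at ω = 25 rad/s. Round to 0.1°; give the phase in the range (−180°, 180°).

Substitute s = j25:
Numerator: 2(j25)^2 + 230(j25) + 5600 = 4350 + j5750
Denominator: (j25)^2 + 30(j25) + 125 = -500 + j750
|N| = √(4350² + 5750²) ≈ 7210.1, ∠N ≈ 52.89°
|D| = √(500² + 750²) ≈ 901.39, ∠D ≈ 123.69°
∠T = 52.89° − 123.69° = -70.80°

-70.8°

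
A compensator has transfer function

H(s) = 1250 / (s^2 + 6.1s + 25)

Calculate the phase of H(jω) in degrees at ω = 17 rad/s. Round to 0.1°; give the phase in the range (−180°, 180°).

-158.6°

At s = jω = j17:
quadratic: (j17)² + 6.1·j17 + 25 = -264 + j103.7 → |·| ≈ 283.64, ∠ ≈ 158.55°
∠H = 0.00° − 158.55° = -158.55°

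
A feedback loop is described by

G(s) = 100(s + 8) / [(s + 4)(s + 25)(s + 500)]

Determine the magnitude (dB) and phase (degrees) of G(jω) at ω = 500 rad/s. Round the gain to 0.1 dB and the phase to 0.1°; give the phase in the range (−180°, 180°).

-71.0 dB, -132.6°

At s = jω = j500:
zero (s+8): 8 + j500 → |·| = √(8²+500²) = √250064 ≈ 500.06, ∠ = arctan(500/8) ≈ 89.08°
pole (s+4): 4 + j500 → |·| = √(4²+500²) = √250016 ≈ 500.02, ∠ = arctan(500/4) ≈ 89.54°
pole (s+25): 25 + j500 → |·| = √(25²+500²) = √250625 ≈ 500.62, ∠ = arctan(500/25) ≈ 87.14°
pole (s+500): 500 + j500 → |·| = √(500²+500²) = √500000 ≈ 707.11, ∠ = arctan(500/500) ≈ 45.00°
|G| = 100 · 500.06 / 1.77e+08 ≈ 0.00028252
Gain = 20 log₁₀(0.00028252) ≈ -70.98 dB
∠G = 89.08° − 221.68° = -132.60°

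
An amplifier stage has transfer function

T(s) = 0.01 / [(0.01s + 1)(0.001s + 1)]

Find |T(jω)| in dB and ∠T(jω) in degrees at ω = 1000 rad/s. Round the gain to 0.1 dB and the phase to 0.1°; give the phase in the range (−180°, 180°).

-63.1 dB, -129.3°

At ω = 1000 rad/s:
pole (1 + j1000·0.01) = 1 + j10 → |·| ≈ 10.05, ∠ ≈ 84.29°
pole (1 + j1000·0.001) = 1 + j1 → |·| ≈ 1.4142, ∠ ≈ 45.00°
|T| = 0.01 · 1 / (10.05 · 1.4142) ≈ 0.0007036
Gain = 20 log₁₀(0.0007036) ≈ -63.05 dB
∠T = (0°) − (84.29° + 45.00°) = -129.29°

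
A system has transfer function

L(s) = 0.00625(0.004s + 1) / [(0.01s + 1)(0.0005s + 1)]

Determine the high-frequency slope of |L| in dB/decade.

-20 dB/decade

Each pole contributes −20 dB/decade at high frequency; each zero contributes +20 dB/decade.
Net: 1 zero(s) − 2 pole(s) → -20 dB/decade.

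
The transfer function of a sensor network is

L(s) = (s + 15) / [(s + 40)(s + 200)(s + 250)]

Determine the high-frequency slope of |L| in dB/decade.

Each pole contributes −20 dB/decade at high frequency; each zero contributes +20 dB/decade.
Net: 1 zero(s) − 3 pole(s) → -40 dB/decade.

-40 dB/decade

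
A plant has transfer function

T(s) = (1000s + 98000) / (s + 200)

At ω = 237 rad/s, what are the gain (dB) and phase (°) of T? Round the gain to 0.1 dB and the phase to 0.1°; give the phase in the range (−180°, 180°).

Substitute s = j237:
Numerator: 1000(j237) + 98000 = 98000 + j237000
Denominator: (j237) + 200 = 200 + j237
|N| = √(98000² + 237000²) ≈ 2.5646e+05, ∠N ≈ 67.53°
|D| = √(200² + 237²) ≈ 310.11, ∠D ≈ 49.84°
|T| = 2.5646e+05 / 310.11 ≈ 827
Gain = 20 log₁₀(827) ≈ 58.35 dB
∠T = 67.53° − 49.84° = 17.69°

58.4 dB, 17.7°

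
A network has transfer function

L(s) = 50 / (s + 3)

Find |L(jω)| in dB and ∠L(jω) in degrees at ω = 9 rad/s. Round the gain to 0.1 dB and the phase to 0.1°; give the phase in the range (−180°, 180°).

At s = jω = j9:
pole (s+3): 3 + j9 → |·| = √(3²+9²) = √90 ≈ 9.4868, ∠ = arctan(9/3) ≈ 71.57°
|L| = 50 / 9.4868 ≈ 5.2705
Gain = 20 log₁₀(5.2705) ≈ 14.44 dB
∠L = 0.00° − 71.57° = -71.57°

14.4 dB, -71.6°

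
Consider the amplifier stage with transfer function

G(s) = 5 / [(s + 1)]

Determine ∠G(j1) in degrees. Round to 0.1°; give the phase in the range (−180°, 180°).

At ω = 1 rad/s:
pole (1 + j1·1) = 1 + j1 → |·| ≈ 1.4142, ∠ ≈ 45.00°
∠G = (0°) − (45.00°) = -45.00°

-45.0°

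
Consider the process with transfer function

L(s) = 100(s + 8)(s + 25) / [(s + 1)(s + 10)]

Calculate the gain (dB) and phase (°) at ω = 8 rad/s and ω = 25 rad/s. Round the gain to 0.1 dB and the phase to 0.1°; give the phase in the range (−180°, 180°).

At s = jω = j8:
zero (s+8): 8 + j8 → |·| = √(8²+8²) = √128 ≈ 11.314, ∠ = arctan(8/8) ≈ 45.00°
zero (s+25): 25 + j8 → |·| = √(25²+8²) = √689 ≈ 26.249, ∠ = arctan(8/25) ≈ 17.74°
pole (s+1): 1 + j8 → |·| = √(1²+8²) = √65 ≈ 8.0623, ∠ = arctan(8/1) ≈ 82.87°
pole (s+10): 10 + j8 → |·| = √(10²+8²) = √164 ≈ 12.806, ∠ = arctan(8/10) ≈ 38.66°
|L| = 100 · 296.98 / 103.25 ≈ 287.63
Gain = 20 log₁₀(287.63) ≈ 49.18 dB
∠L = 62.74° − 121.53° = -58.79°

At s = jω = j25:
zero (s+8): 8 + j25 → |·| = √(8²+25²) = √689 ≈ 26.249, ∠ = arctan(25/8) ≈ 72.26°
zero (s+25): 25 + j25 → |·| = √(25²+25²) = √1250 ≈ 35.355, ∠ = arctan(25/25) ≈ 45.00°
pole (s+1): 1 + j25 → |·| = √(1²+25²) = √626 ≈ 25.02, ∠ = arctan(25/1) ≈ 87.71°
pole (s+10): 10 + j25 → |·| = √(10²+25²) = √725 ≈ 26.926, ∠ = arctan(25/10) ≈ 68.20°
|L| = 100 · 928.03 / 673.69 ≈ 137.75
Gain = 20 log₁₀(137.75) ≈ 42.78 dB
∠L = 117.26° − 155.91° = -38.65°

ω = 8: 49.2 dB, -58.8°; ω = 25: 42.8 dB, -38.7°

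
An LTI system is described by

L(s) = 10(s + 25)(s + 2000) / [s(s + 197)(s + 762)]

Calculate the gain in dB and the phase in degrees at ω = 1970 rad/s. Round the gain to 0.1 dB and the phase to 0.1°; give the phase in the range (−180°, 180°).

At s = jω = j1970:
zero (s+25): 25 + j1970 → |·| = √(25²+1970²) = √3881525 ≈ 1970.2, ∠ = arctan(1970/25) ≈ 89.27°
zero (s+2000): 2000 + j1970 → |·| = √(2000²+1970²) = √7880900 ≈ 2807.3, ∠ = arctan(1970/2000) ≈ 44.57°
pole (s+197): 197 + j1970 → |·| = √(197²+1970²) = √3919709 ≈ 1979.8, ∠ = arctan(1970/197) ≈ 84.29°
pole (s+762): 762 + j1970 → |·| = √(762²+1970²) = √4461544 ≈ 2112.2, ∠ = arctan(1970/762) ≈ 68.85°
pole at origin: |s| = 1970, ∠ = 90.00° (in denominator)
|L| = 10 · 5.5309e+06 / 8.238e+09 ≈ 0.0067139
Gain = 20 log₁₀(0.0067139) ≈ -43.46 dB
∠L = 133.84° − 243.14° = -109.30°

-43.5 dB, -109.3°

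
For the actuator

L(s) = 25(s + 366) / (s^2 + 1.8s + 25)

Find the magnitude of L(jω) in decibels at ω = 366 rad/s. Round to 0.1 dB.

-20.3 dB

At s = jω = j366:
zero (s+366): 366 + j366 → |·| = √(366²+366²) = √267912 ≈ 517.6, ∠ = arctan(366/366) ≈ 45.00°
quadratic: (j366)² + 1.8·j366 + 25 = -133931 + j658.8 → |·| ≈ 1.3393e+05, ∠ ≈ 179.72°
|L| = 25 · 517.6 / 1.3393e+05 ≈ 0.096618
Gain = 20 log₁₀(0.096618) ≈ -20.30 dB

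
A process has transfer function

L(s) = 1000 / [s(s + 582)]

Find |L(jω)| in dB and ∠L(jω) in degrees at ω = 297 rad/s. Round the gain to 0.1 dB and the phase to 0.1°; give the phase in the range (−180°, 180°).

At s = jω = j297:
pole (s+582): 582 + j297 → |·| = √(582²+297²) = √426933 ≈ 653.4, ∠ = arctan(297/582) ≈ 27.04°
pole at origin: |s| = 297, ∠ = 90.00° (in denominator)
|L| = 1000 / 1.9406e+05 ≈ 0.005153
Gain = 20 log₁₀(0.005153) ≈ -45.76 dB
∠L = 0.00° − 117.04° = -117.04°

-45.8 dB, -117.0°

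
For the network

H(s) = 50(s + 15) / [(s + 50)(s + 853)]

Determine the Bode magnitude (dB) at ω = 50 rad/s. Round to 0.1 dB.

-27.3 dB

At s = jω = j50:
zero (s+15): 15 + j50 → |·| = √(15²+50²) = √2725 ≈ 52.202, ∠ = arctan(50/15) ≈ 73.30°
pole (s+50): 50 + j50 → |·| = √(50²+50²) = √5000 ≈ 70.711, ∠ = arctan(50/50) ≈ 45.00°
pole (s+853): 853 + j50 → |·| = √(853²+50²) = √730109 ≈ 854.46, ∠ = arctan(50/853) ≈ 3.35°
|H| = 50 · 52.202 / 60420 ≈ 0.043199
Gain = 20 log₁₀(0.043199) ≈ -27.29 dB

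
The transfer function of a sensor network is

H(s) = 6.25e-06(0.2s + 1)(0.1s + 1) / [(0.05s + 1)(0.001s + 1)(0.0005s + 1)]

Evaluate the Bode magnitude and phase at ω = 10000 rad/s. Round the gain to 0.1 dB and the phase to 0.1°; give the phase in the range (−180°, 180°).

At ω = 10000 rad/s:
zero (1 + j10000·0.2) = 1 + j2000 → |·| ≈ 2000, ∠ ≈ 89.97°
zero (1 + j10000·0.1) = 1 + j1000 → |·| ≈ 1000, ∠ ≈ 89.94°
pole (1 + j10000·0.05) = 1 + j500 → |·| ≈ 500, ∠ ≈ 89.89°
pole (1 + j10000·0.001) = 1 + j10 → |·| ≈ 10.05, ∠ ≈ 84.29°
pole (1 + j10000·0.0005) = 1 + j5 → |·| ≈ 5.099, ∠ ≈ 78.69°
|H| = 6.25e-06 · 2000 · 1000 / (500 · 10.05 · 5.099) ≈ 0.00048785
Gain = 20 log₁₀(0.00048785) ≈ -66.23 dB
∠H = (89.97° + 89.94°) − (89.89° + 84.29° + 78.69°) = -72.96°

-66.2 dB, -73.0°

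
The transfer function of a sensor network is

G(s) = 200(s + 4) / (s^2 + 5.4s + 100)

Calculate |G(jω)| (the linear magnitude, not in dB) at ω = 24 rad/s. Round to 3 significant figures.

9.86

At s = jω = j24:
zero (s+4): 4 + j24 → |·| = √(4²+24²) = √592 ≈ 24.331, ∠ = arctan(24/4) ≈ 80.54°
quadratic: (j24)² + 5.4·j24 + 100 = -476 + j129.6 → |·| ≈ 493.33, ∠ ≈ 164.77°
|G| = 200 · 24.331 / 493.33 ≈ 9.864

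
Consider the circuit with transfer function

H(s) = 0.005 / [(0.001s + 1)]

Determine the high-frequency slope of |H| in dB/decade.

-20 dB/decade

Each pole contributes −20 dB/decade at high frequency; each zero contributes +20 dB/decade.
Net: 0 zero(s) − 1 pole(s) → -20 dB/decade.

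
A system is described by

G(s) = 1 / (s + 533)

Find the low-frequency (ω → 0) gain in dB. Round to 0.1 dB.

G(0) = 1 / (533) ≈ 0.0018762
20 log₁₀(0.0018762) ≈ -54.53 dB

-54.5 dB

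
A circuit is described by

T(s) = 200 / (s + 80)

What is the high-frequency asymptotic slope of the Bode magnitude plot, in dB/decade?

Each pole contributes −20 dB/decade at high frequency; each zero contributes +20 dB/decade.
Net: 0 zero(s) − 1 pole(s) → -20 dB/decade.

-20 dB/decade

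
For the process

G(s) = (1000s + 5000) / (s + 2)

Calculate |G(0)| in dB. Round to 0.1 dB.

G(0) = 5000 / 2 = 2500
20 log₁₀(2500) ≈ 67.96 dB

68.0 dB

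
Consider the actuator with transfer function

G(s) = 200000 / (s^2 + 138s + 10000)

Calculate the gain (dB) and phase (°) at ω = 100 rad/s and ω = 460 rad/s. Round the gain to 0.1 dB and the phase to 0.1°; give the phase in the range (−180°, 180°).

At s = jω = j100:
quadratic: (j100)² + 138·j100 + 10000 = 0 + j13800 → |·| ≈ 13800, ∠ ≈ 90.00°
|G| = 200000 / 13800 ≈ 14.493
Gain = 20 log₁₀(14.493) ≈ 23.22 dB
∠G = 0.00° − 90.00° = -90.00°

At s = jω = j460:
quadratic: (j460)² + 138·j460 + 10000 = -201600 + j63480 → |·| ≈ 2.1136e+05, ∠ ≈ 162.52°
|G| = 200000 / 2.1136e+05 ≈ 0.94625
Gain = 20 log₁₀(0.94625) ≈ -0.48 dB
∠G = 0.00° − 162.52° = -162.52°

ω = 100: 23.2 dB, -90.0°; ω = 460: -0.5 dB, -162.5°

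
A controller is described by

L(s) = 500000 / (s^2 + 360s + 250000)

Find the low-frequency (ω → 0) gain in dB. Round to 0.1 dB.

6.0 dB

L(0) = 500000 / 250000 = 2
20 log₁₀(2) ≈ 6.02 dB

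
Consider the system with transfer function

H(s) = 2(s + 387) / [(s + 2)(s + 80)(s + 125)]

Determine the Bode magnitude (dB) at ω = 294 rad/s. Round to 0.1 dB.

-89.4 dB

At s = jω = j294:
zero (s+387): 387 + j294 → |·| = √(387²+294²) = √236205 ≈ 486.01, ∠ = arctan(294/387) ≈ 37.22°
pole (s+2): 2 + j294 → |·| = √(2²+294²) = √86440 ≈ 294.01, ∠ = arctan(294/2) ≈ 89.61°
pole (s+80): 80 + j294 → |·| = √(80²+294²) = √92836 ≈ 304.69, ∠ = arctan(294/80) ≈ 74.78°
pole (s+125): 125 + j294 → |·| = √(125²+294²) = √102061 ≈ 319.47, ∠ = arctan(294/125) ≈ 66.97°
|H| = 2 · 486.01 / 2.8619e+07 ≈ 3.3964e-05
Gain = 20 log₁₀(3.3964e-05) ≈ -89.38 dB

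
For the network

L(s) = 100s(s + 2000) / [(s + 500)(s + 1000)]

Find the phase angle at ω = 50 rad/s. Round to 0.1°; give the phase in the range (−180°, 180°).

82.9°

At s = jω = j50:
zero (s+2000): 2000 + j50 → |·| = √(2000²+50²) = √4002500 ≈ 2000.6, ∠ = arctan(50/2000) ≈ 1.43°
zero at origin: s = j50 → |·| = 50, ∠ = 90.00°
pole (s+500): 500 + j50 → |·| = √(500²+50²) = √252500 ≈ 502.49, ∠ = arctan(50/500) ≈ 5.71°
pole (s+1000): 1000 + j50 → |·| = √(1000²+50²) = √1002500 ≈ 1001.2, ∠ = arctan(50/1000) ≈ 2.86°
∠L = 91.43° − 8.57° = 82.86°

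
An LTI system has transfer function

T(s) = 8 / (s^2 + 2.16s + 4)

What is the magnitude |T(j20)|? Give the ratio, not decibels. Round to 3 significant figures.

At s = jω = j20:
quadratic: (j20)² + 2.16·j20 + 4 = -396 + j43.2 → |·| ≈ 398.35, ∠ ≈ 173.77°
|T| = 8 / 398.35 ≈ 0.020083

0.0201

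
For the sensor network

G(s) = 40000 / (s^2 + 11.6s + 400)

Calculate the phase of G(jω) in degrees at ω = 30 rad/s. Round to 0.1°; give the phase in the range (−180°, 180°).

At s = jω = j30:
quadratic: (j30)² + 11.6·j30 + 400 = -500 + j348 → |·| ≈ 609.18, ∠ ≈ 145.16°
∠G = 0.00° − 145.16° = -145.16°

-145.2°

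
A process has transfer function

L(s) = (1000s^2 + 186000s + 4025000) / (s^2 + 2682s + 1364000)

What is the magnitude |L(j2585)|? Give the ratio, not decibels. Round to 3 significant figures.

Substitute s = j2585:
Numerator: 1000(j2585)^2 + 186000(j2585) + 4025000 = -6678200000 + j480810000
Denominator: (j2585)^2 + 2682(j2585) + 1364000 = -5318225 + j6932970
|N| = √(6678200000² + 480810000²) ≈ 6.6955e+09, ∠N ≈ 175.88°
|D| = √(5318225² + 6932970²) ≈ 8.7378e+06, ∠D ≈ 127.49°
|L| = 6.6955e+09 / 8.7378e+06 ≈ 766.27

766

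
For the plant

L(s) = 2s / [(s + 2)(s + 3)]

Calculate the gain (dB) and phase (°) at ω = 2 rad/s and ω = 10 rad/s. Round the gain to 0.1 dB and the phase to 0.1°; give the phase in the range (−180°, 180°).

At s = jω = j2:
zero at origin: s = j2 → |·| = 2, ∠ = 90.00°
pole (s+2): 2 + j2 → |·| = √(2²+2²) = √8 ≈ 2.8284, ∠ = arctan(2/2) ≈ 45.00°
pole (s+3): 3 + j2 → |·| = √(3²+2²) = √13 ≈ 3.6056, ∠ = arctan(2/3) ≈ 33.69°
|L| = 2 · 2 / 10.198 ≈ 0.39223
Gain = 20 log₁₀(0.39223) ≈ -8.13 dB
∠L = 90.00° − 78.69° = 11.31°

At s = jω = j10:
zero at origin: s = j10 → |·| = 10, ∠ = 90.00°
pole (s+2): 2 + j10 → |·| = √(2²+10²) = √104 ≈ 10.198, ∠ = arctan(10/2) ≈ 78.69°
pole (s+3): 3 + j10 → |·| = √(3²+10²) = √109 ≈ 10.44, ∠ = arctan(10/3) ≈ 73.30°
|L| = 2 · 10 / 106.47 ≈ 0.18785
Gain = 20 log₁₀(0.18785) ≈ -14.52 dB
∠L = 90.00° − 151.99° = -61.99°

ω = 2: -8.1 dB, 11.3°; ω = 10: -14.5 dB, -62.0°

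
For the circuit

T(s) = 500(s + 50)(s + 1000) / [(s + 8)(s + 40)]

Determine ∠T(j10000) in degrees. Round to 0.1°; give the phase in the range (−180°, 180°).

At s = jω = j10000:
zero (s+50): 50 + j10000 → |·| = √(50²+10000²) = √100002500 ≈ 10000, ∠ = arctan(10000/50) ≈ 89.71°
zero (s+1000): 1000 + j10000 → |·| = √(1000²+10000²) = √101000000 ≈ 10050, ∠ = arctan(10000/1000) ≈ 84.29°
pole (s+8): 8 + j10000 → |·| = √(8²+10000²) = √100000064 ≈ 10000, ∠ = arctan(10000/8) ≈ 89.95°
pole (s+40): 40 + j10000 → |·| = √(40²+10000²) = √100001600 ≈ 10000, ∠ = arctan(10000/40) ≈ 89.77°
∠T = 174.00° − 179.72° = -5.72°

-5.7°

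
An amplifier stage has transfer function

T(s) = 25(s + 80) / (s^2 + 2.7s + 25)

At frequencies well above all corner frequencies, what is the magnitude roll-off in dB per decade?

Each pole contributes −20 dB/decade at high frequency; each zero contributes +20 dB/decade.
Net: 1 zero(s) − 2 pole(s) → -20 dB/decade.

-20 dB/decade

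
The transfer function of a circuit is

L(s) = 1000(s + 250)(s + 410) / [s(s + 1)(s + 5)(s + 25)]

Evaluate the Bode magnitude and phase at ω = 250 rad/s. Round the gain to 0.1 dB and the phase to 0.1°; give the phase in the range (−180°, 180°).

At s = jω = j250:
zero (s+250): 250 + j250 → |·| = √(250²+250²) = √125000 ≈ 353.55, ∠ = arctan(250/250) ≈ 45.00°
zero (s+410): 410 + j250 → |·| = √(410²+250²) = √230600 ≈ 480.21, ∠ = arctan(250/410) ≈ 31.37°
pole (s+1): 1 + j250 → |·| = √(1²+250²) = √62501 ≈ 250, ∠ = arctan(250/1) ≈ 89.77°
pole (s+5): 5 + j250 → |·| = √(5²+250²) = √62525 ≈ 250.05, ∠ = arctan(250/5) ≈ 88.85°
pole (s+25): 25 + j250 → |·| = √(25²+250²) = √63125 ≈ 251.25, ∠ = arctan(250/25) ≈ 84.29°
pole at origin: |s| = 250, ∠ = 90.00° (in denominator)
|L| = 1000 · 1.6978e+05 / 3.9266e+09 ≈ 0.043238
Gain = 20 log₁₀(0.043238) ≈ -27.28 dB
∠L = 76.37° − 352.91° = -276.54° ≡ 83.46° (principal value)

-27.3 dB, 83.5°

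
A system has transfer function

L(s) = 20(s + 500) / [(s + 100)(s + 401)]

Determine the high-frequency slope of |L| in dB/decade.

Each pole contributes −20 dB/decade at high frequency; each zero contributes +20 dB/decade.
Net: 1 zero(s) − 2 pole(s) → -20 dB/decade.

-20 dB/decade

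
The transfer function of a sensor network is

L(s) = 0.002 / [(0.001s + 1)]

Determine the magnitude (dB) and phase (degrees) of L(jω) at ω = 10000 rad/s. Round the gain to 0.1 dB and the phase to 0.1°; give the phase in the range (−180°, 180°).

-74.0 dB, -84.3°

At ω = 10000 rad/s:
pole (1 + j10000·0.001) = 1 + j10 → |·| ≈ 10.05, ∠ ≈ 84.29°
|L| = 0.002 · 1 / (10.05) ≈ 0.000199
Gain = 20 log₁₀(0.000199) ≈ -74.02 dB
∠L = (0°) − (84.29°) = -84.29°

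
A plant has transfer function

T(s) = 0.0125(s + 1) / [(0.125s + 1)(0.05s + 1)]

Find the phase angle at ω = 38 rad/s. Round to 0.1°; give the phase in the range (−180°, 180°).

-51.9°

At ω = 38 rad/s:
zero (1 + j38·1) = 1 + j38 → |·| ≈ 38.013, ∠ ≈ 88.49°
pole (1 + j38·0.125) = 1 + j4.75 → |·| ≈ 4.8541, ∠ ≈ 78.11°
pole (1 + j38·0.05) = 1 + j1.9 → |·| ≈ 2.1471, ∠ ≈ 62.24°
∠T = (88.49°) − (78.11° + 62.24°) = -51.86°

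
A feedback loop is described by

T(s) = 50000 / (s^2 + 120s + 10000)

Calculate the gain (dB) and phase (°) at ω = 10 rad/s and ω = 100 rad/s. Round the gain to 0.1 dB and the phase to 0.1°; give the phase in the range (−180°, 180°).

ω = 10: 14.0 dB, -6.9°; ω = 100: 12.4 dB, -90.0°

At s = jω = j10:
quadratic: (j10)² + 120·j10 + 10000 = 9900 + j1200 → |·| ≈ 9972.5, ∠ ≈ 6.91°
|T| = 50000 / 9972.5 ≈ 5.0138
Gain = 20 log₁₀(5.0138) ≈ 14.00 dB
∠T = 0.00° − 6.91° = -6.91°

At s = jω = j100:
quadratic: (j100)² + 120·j100 + 10000 = 0 + j12000 → |·| ≈ 12000, ∠ ≈ 90.00°
|T| = 50000 / 12000 ≈ 4.1667
Gain = 20 log₁₀(4.1667) ≈ 12.40 dB
∠T = 0.00° − 90.00° = -90.00°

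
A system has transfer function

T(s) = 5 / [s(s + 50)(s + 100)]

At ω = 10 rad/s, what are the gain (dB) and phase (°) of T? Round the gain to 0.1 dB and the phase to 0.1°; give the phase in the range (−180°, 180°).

-80.2 dB, -107.0°

At s = jω = j10:
pole (s+50): 50 + j10 → |·| = √(50²+10²) = √2600 ≈ 50.99, ∠ = arctan(10/50) ≈ 11.31°
pole (s+100): 100 + j10 → |·| = √(100²+10²) = √10100 ≈ 100.5, ∠ = arctan(10/100) ≈ 5.71°
pole at origin: |s| = 10, ∠ = 90.00° (in denominator)
|T| = 5 / 51245 ≈ 9.757e-05
Gain = 20 log₁₀(9.757e-05) ≈ -80.21 dB
∠T = 0.00° − 107.02° = -107.02°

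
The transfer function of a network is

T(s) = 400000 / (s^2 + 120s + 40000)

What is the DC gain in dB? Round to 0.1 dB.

20.0 dB

T(0) = 400000 / 40000 = 10
20 log₁₀(10) ≈ 20.00 dB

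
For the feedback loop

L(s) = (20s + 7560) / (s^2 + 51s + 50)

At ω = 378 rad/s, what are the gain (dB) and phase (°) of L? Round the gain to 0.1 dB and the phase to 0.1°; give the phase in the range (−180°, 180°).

-22.6 dB, -127.3°

Substitute s = j378:
Numerator: 20(j378) + 7560 = 7560 + j7560
Denominator: (j378)^2 + 51(j378) + 50 = -142834 + j19278
|N| = √(7560² + 7560²) ≈ 10691, ∠N ≈ 45.00°
|D| = √(142834² + 19278²) ≈ 1.4413e+05, ∠D ≈ 172.31°
|L| = 10691 / 1.4413e+05 ≈ 0.074176
Gain = 20 log₁₀(0.074176) ≈ -22.59 dB
∠L = 45.00° − 172.31° = -127.31°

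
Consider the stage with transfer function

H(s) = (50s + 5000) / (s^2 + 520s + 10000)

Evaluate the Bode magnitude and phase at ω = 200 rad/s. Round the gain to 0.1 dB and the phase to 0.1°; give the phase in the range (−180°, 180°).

Substitute s = j200:
Numerator: 50(j200) + 5000 = 5000 + j10000
Denominator: (j200)^2 + 520(j200) + 10000 = -30000 + j104000
|N| = √(5000² + 10000²) ≈ 11180, ∠N ≈ 63.43°
|D| = √(30000² + 104000²) ≈ 1.0824e+05, ∠D ≈ 106.09°
|H| = 11180 / 1.0824e+05 ≈ 0.10329
Gain = 20 log₁₀(0.10329) ≈ -19.72 dB
∠H = 63.43° − 106.09° = -42.66°

-19.7 dB, -42.7°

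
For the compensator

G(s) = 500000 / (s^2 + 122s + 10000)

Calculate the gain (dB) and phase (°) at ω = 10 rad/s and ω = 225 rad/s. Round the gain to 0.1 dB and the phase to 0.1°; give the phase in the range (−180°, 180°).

ω = 10: 34.0 dB, -7.0°; ω = 225: 20.2 dB, -146.0°

At s = jω = j10:
quadratic: (j10)² + 122·j10 + 10000 = 9900 + j1220 → |·| ≈ 9974.9, ∠ ≈ 7.03°
|G| = 500000 / 9974.9 ≈ 50.126
Gain = 20 log₁₀(50.126) ≈ 34.00 dB
∠G = 0.00° − 7.03° = -7.03°

At s = jω = j225:
quadratic: (j225)² + 122·j225 + 10000 = -40625 + j27450 → |·| ≈ 49030, ∠ ≈ 145.95°
|G| = 500000 / 49030 ≈ 10.198
Gain = 20 log₁₀(10.198) ≈ 20.17 dB
∠G = 0.00° − 145.95° = -145.95°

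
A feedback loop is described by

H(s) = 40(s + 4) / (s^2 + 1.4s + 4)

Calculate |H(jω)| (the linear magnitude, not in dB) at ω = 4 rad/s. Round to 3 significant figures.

17.1

At s = jω = j4:
zero (s+4): 4 + j4 → |·| = √(4²+4²) = √32 ≈ 5.6569, ∠ = arctan(4/4) ≈ 45.00°
quadratic: (j4)² + 1.4·j4 + 4 = -12 + j5.6 → |·| ≈ 13.242, ∠ ≈ 154.98°
|H| = 40 · 5.6569 / 13.242 ≈ 17.088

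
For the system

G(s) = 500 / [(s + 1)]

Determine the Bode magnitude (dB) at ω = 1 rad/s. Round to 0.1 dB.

51.0 dB

At ω = 1 rad/s:
pole (1 + j1·1) = 1 + j1 → |·| ≈ 1.4142, ∠ ≈ 45.00°
|G| = 500 · 1 / (1.4142) ≈ 353.56
Gain = 20 log₁₀(353.56) ≈ 50.97 dB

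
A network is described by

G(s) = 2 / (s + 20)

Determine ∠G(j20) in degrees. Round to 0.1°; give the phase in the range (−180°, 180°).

-45.0°

Substitute s = j20:
Numerator: 2 = 2 + j0
Denominator: (j20) + 20 = 20 + j20
|N| = √(2² + 0²) ≈ 2, ∠N ≈ 0.00°
|D| = √(20² + 20²) ≈ 28.284, ∠D ≈ 45.00°
∠G = 0.00° − 45.00° = -45.00°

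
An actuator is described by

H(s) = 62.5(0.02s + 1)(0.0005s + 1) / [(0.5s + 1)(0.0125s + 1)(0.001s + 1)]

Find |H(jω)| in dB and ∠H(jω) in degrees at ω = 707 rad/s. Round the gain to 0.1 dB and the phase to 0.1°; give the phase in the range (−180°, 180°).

At ω = 707 rad/s:
zero (1 + j707·0.02) = 1 + j14.14 → |·| ≈ 14.175, ∠ ≈ 85.95°
zero (1 + j707·0.0005) = 1 + j0.3535 → |·| ≈ 1.0606, ∠ ≈ 19.47°
pole (1 + j707·0.5) = 1 + j353.5 → |·| ≈ 353.5, ∠ ≈ 89.84°
pole (1 + j707·0.0125) = 1 + j8.8375 → |·| ≈ 8.8939, ∠ ≈ 83.54°
pole (1 + j707·0.001) = 1 + j0.707 → |·| ≈ 1.2247, ∠ ≈ 35.26°
|H| = 62.5 · 14.175 · 1.0606 / (353.5 · 8.8939 · 1.2247) ≈ 0.24403
Gain = 20 log₁₀(0.24403) ≈ -12.25 dB
∠H = (85.95° + 19.47°) − (89.84° + 83.54° + 35.26°) = -103.22°

-12.3 dB, -103.2°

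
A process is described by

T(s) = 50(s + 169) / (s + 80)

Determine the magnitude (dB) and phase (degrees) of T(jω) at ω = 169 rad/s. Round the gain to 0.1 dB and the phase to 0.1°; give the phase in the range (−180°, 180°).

36.1 dB, -19.7°

At s = jω = j169:
zero (s+169): 169 + j169 → |·| = √(169²+169²) = √57122 ≈ 239, ∠ = arctan(169/169) ≈ 45.00°
pole (s+80): 80 + j169 → |·| = √(80²+169²) = √34961 ≈ 186.98, ∠ = arctan(169/80) ≈ 64.67°
|T| = 50 · 239 / 186.98 ≈ 63.911
Gain = 20 log₁₀(63.911) ≈ 36.11 dB
∠T = 45.00° − 64.67° = -19.67°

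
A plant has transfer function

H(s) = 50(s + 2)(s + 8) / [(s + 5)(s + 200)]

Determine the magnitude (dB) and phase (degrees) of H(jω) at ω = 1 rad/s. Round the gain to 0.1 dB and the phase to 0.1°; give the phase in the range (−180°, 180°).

-1.1 dB, 22.1°

At s = jω = j1:
zero (s+2): 2 + j1 → |·| = √(2²+1²) = √5 ≈ 2.2361, ∠ = arctan(1/2) ≈ 26.57°
zero (s+8): 8 + j1 → |·| = √(8²+1²) = √65 ≈ 8.0623, ∠ = arctan(1/8) ≈ 7.13°
pole (s+5): 5 + j1 → |·| = √(5²+1²) = √26 ≈ 5.099, ∠ = arctan(1/5) ≈ 11.31°
pole (s+200): 200 + j1 → |·| = √(200²+1²) = √40001 ≈ 200, ∠ = arctan(1/200) ≈ 0.29°
|H| = 50 · 18.028 / 1019.8 ≈ 0.8839
Gain = 20 log₁₀(0.8839) ≈ -1.07 dB
∠H = 33.70° − 11.60° = 22.10°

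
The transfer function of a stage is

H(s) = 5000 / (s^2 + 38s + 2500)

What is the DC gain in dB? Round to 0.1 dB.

6.0 dB

H(0) = 5000 / 2500 = 2
20 log₁₀(2) ≈ 6.02 dB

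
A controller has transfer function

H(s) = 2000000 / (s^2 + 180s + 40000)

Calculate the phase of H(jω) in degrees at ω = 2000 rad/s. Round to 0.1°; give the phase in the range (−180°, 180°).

-174.8°

At s = jω = j2000:
quadratic: (j2000)² + 180·j2000 + 40000 = -3960000 + j360000 → |·| ≈ 3.9763e+06, ∠ ≈ 174.81°
∠H = 0.00° − 174.81° = -174.81°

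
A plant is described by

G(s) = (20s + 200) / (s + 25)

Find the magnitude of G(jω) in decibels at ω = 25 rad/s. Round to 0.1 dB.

23.7 dB

Substitute s = j25:
Numerator: 20(j25) + 200 = 200 + j500
Denominator: (j25) + 25 = 25 + j25
|N| = √(200² + 500²) ≈ 538.52, ∠N ≈ 68.20°
|D| = √(25² + 25²) ≈ 35.355, ∠D ≈ 45.00°
|G| = 538.52 / 35.355 ≈ 15.232
Gain = 20 log₁₀(15.232) ≈ 23.66 dB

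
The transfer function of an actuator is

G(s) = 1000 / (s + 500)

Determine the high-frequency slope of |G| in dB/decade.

Each pole contributes −20 dB/decade at high frequency; each zero contributes +20 dB/decade.
Net: 0 zero(s) − 1 pole(s) → -20 dB/decade.

-20 dB/decade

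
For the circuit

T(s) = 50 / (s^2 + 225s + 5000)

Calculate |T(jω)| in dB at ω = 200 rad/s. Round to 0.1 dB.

-61.1 dB

Substitute s = j200:
Numerator: 50 = 50 + j0
Denominator: (j200)^2 + 225(j200) + 5000 = -35000 + j45000
|N| = √(50² + 0²) ≈ 50, ∠N ≈ 0.00°
|D| = √(35000² + 45000²) ≈ 57009, ∠D ≈ 127.87°
|T| = 50 / 57009 ≈ 0.00087705
Gain = 20 log₁₀(0.00087705) ≈ -61.14 dB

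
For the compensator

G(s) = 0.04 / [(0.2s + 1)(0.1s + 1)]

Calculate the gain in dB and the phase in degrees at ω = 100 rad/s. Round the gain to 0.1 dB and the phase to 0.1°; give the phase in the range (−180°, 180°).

-74.0 dB, -171.4°

At ω = 100 rad/s:
pole (1 + j100·0.2) = 1 + j20 → |·| ≈ 20.025, ∠ ≈ 87.14°
pole (1 + j100·0.1) = 1 + j10 → |·| ≈ 10.05, ∠ ≈ 84.29°
|G| = 0.04 · 1 / (20.025 · 10.05) ≈ 0.00019876
Gain = 20 log₁₀(0.00019876) ≈ -74.03 dB
∠G = (0°) − (87.14° + 84.29°) = -171.43°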